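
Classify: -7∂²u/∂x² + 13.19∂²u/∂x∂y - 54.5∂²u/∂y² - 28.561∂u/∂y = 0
Elliptic (discriminant = -1352.0239).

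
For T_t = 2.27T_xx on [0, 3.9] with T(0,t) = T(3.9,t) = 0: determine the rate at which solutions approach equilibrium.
Eigenvalues: λₙ = 2.27n²π²/3.9².
First three modes:
  n=1: λ₁ = 2.27π²/3.9² ≈ 1.473
  n=2: λ₂ = 9.08π²/3.9² ≈ 5.892 (4× faster decay)
  n=3: λ₃ = 20.43π²/3.9² ≈ 13.257 (9× faster decay)
As t → ∞, higher modes decay exponentially faster. The n=1 mode dominates: T ~ c₁ sin(πx/3.9) e^{-λ₁t}.
Decay rate: λ₁ = 2.27π²/3.9² ≈ 1.473.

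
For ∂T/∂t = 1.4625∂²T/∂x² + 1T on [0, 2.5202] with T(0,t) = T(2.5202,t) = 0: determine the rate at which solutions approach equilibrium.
Eigenvalues: λₙ = 1.4625n²π²/2.5202² - 1.
First three modes:
  n=1: λ₁ = 1.4625π²/2.5202² - 1 ≈ 1.273
  n=2: λ₂ = 5.85π²/2.5202² - 1 ≈ 8.09
  n=3: λ₃ = 13.1625π²/2.5202² - 1 ≈ 19.454
Since 1.4625π²/2.5202² ≈ 2.273 > 1, all λₙ > 0.
The n=1 mode decays slowest → dominates as t → ∞.
Asymptotic: T ~ c₁ sin(πx/2.5202) e^{-λ₁t} with decay rate λ₁ ≈ 1.273.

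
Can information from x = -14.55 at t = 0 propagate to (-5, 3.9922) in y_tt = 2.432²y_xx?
Yes. The domain of dependence is [-14.7090304, 4.7090304], and -14.55 ∈ [-14.7090304, 4.7090304].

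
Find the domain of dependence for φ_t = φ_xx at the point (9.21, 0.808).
The entire real line. The heat equation has infinite propagation speed: any initial disturbance instantly affects all points (though exponentially small far away).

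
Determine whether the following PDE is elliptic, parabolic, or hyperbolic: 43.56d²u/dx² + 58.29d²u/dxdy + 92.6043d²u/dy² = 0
Coefficients: A = 43.56, B = 58.29, C = 92.6043. B² - 4AC = -12737.649132, which is negative, so the equation is elliptic.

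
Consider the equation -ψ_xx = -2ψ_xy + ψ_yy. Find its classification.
Rewriting in standard form: -ψ_xx + 2ψ_xy - ψ_yy = 0. Parabolic. (A = -1, B = 2, C = -1 gives B² - 4AC = 0.)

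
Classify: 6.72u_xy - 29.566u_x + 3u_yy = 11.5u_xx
Rewriting in standard form: -11.5u_xx + 6.72u_xy + 3u_yy - 29.566u_x = 0. Hyperbolic (discriminant = 183.1584).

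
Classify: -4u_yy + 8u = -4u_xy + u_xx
Rewriting in standard form: -u_xx + 4u_xy - 4u_yy + 8u = 0. Parabolic (discriminant = 0).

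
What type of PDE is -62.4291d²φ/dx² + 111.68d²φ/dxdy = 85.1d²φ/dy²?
Rewriting in standard form: -62.4291d²φ/dx² + 111.68d²φ/dxdy - 85.1d²φ/dy² = 0. With A = -62.4291, B = 111.68, C = -85.1, the discriminant is -8778.44324. This is an elliptic PDE.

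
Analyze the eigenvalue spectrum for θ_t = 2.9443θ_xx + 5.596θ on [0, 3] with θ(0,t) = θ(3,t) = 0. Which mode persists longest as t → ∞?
Eigenvalues: λₙ = 2.9443n²π²/3² - 5.596.
First three modes:
  n=1: λ₁ = 2.9443π²/3² - 5.596 ≈ -2.367
  n=2: λ₂ = 11.7772π²/3² - 5.596 ≈ 7.319
  n=3: λ₃ = 26.4987π²/3² - 5.596 ≈ 23.463
Since 2.9443π²/3² ≈ 3.229 < 5.596, λ₁ < 0.
The n=1 mode grows fastest (−λₙ is largest for n=1) → dominates.
Asymptotic: θ ~ c₁ sin(πx/3) e^{2.367t} (exponential growth at rate −λ₁ ≈ 2.367).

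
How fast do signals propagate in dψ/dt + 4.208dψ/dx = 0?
Speed = 4.208. Information travels along x - 4.208t = const (rightward).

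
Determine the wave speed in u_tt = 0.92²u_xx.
Speed = 0.92. Information travels along characteristics x = x₀ ± 0.92t.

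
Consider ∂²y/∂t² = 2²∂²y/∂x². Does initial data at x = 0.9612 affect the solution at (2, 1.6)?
Yes. The domain of dependence is [-1.2, 5.2], and 0.9612 ∈ [-1.2, 5.2].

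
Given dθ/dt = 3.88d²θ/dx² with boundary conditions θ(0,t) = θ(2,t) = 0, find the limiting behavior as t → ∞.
θ → 0. Heat diffuses out through both boundaries.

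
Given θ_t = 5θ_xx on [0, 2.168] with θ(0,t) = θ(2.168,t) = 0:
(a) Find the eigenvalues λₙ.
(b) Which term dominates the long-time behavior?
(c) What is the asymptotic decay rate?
Eigenvalues: λₙ = 5n²π²/2.168².
First three modes:
  n=1: λ₁ = 5π²/2.168² ≈ 10.499
  n=2: λ₂ = 20π²/2.168² ≈ 41.996 (4× faster decay)
  n=3: λ₃ = 45π²/2.168² ≈ 94.492 (9× faster decay)
As t → ∞, higher modes decay exponentially faster. The n=1 mode dominates: θ ~ c₁ sin(πx/2.168) e^{-λ₁t}.
Decay rate: λ₁ = 5π²/2.168² ≈ 10.499.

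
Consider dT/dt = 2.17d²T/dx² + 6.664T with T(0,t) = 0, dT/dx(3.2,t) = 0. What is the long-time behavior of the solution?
As t → ∞, T grows unboundedly. Reaction dominates diffusion (r=6.664 > κπ²/(4L²)≈0.52); solution grows exponentially.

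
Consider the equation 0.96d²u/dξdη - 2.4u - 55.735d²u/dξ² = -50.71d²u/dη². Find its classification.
Rewriting in standard form: -55.735d²u/dξ² + 0.96d²u/dξdη + 50.71d²u/dη² - 2.4u = 0. Hyperbolic. (A = -55.735, B = 0.96, C = 50.71 gives B² - 4AC = 11306.209.)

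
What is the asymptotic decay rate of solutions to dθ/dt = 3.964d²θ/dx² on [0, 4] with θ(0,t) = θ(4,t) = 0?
Eigenvalues: λₙ = 3.964n²π²/4².
First three modes:
  n=1: λ₁ = 3.964π²/4² ≈ 2.445
  n=2: λ₂ = 15.856π²/4² ≈ 9.781 (4× faster decay)
  n=3: λ₃ = 35.676π²/4² ≈ 22.007 (9× faster decay)
As t → ∞, higher modes decay exponentially faster. The n=1 mode dominates: θ ~ c₁ sin(πx/4) e^{-λ₁t}.
Decay rate: λ₁ = 3.964π²/4² ≈ 2.445.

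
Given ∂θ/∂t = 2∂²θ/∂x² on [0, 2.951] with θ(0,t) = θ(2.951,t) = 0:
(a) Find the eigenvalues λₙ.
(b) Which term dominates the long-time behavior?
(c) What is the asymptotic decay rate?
Eigenvalues: λₙ = 2n²π²/2.951².
First three modes:
  n=1: λ₁ = 2π²/2.951² ≈ 2.267
  n=2: λ₂ = 8π²/2.951² ≈ 9.067 (4× faster decay)
  n=3: λ₃ = 18π²/2.951² ≈ 20.4 (9× faster decay)
As t → ∞, higher modes decay exponentially faster. The n=1 mode dominates: θ ~ c₁ sin(πx/2.951) e^{-λ₁t}.
Decay rate: λ₁ = 2π²/2.951² ≈ 2.267.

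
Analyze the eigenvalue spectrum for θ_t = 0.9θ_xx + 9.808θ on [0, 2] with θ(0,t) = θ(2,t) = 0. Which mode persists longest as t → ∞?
Eigenvalues: λₙ = 0.9n²π²/2² - 9.808.
First three modes:
  n=1: λ₁ = 0.9π²/2² - 9.808 ≈ -7.587
  n=2: λ₂ = 3.6π²/2² - 9.808 ≈ -0.925
  n=3: λ₃ = 8.1π²/2² - 9.808 ≈ 10.178
Since 0.9π²/2² ≈ 2.221 < 9.808, λ₁ < 0.
The n=1 mode grows fastest (−λₙ is largest for n=1) → dominates.
Asymptotic: θ ~ c₁ sin(πx/2) e^{7.587t} (exponential growth at rate −λ₁ ≈ 7.587).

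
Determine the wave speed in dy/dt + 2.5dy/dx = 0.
Speed = 2.5. Information travels along x - 2.5t = const (rightward).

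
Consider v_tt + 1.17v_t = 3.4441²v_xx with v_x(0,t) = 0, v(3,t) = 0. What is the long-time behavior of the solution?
As t → ∞, v → 0. Damping (γ=1.17) dissipates energy; oscillations decay exponentially.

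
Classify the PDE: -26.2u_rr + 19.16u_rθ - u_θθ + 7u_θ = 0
A = -26.2, B = 19.16, C = -1. Discriminant B² - 4AC = 262.3056. Since 262.3056 > 0, hyperbolic.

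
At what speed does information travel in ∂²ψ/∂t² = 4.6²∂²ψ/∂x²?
Speed = 4.6. Information travels along characteristics x = x₀ ± 4.6t.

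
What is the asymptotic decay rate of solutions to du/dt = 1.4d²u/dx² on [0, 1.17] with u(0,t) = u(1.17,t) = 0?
Eigenvalues: λₙ = 1.4n²π²/1.17².
First three modes:
  n=1: λ₁ = 1.4π²/1.17² ≈ 10.094
  n=2: λ₂ = 5.6π²/1.17² ≈ 40.375 (4× faster decay)
  n=3: λ₃ = 12.6π²/1.17² ≈ 90.844 (9× faster decay)
As t → ∞, higher modes decay exponentially faster. The n=1 mode dominates: u ~ c₁ sin(πx/1.17) e^{-λ₁t}.
Decay rate: λ₁ = 1.4π²/1.17² ≈ 10.094.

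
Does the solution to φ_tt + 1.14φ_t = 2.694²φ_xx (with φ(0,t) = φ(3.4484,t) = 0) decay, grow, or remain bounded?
φ → 0. Damping (γ=1.14) dissipates energy; oscillations decay exponentially.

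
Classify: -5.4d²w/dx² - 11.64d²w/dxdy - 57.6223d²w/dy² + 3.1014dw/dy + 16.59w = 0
Elliptic (discriminant = -1109.15208).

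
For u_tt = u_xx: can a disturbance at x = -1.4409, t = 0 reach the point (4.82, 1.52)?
No. The domain of dependence is [3.3, 6.34], and -1.4409 is outside this interval.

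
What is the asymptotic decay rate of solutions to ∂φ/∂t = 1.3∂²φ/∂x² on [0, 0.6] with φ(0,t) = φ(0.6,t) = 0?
Eigenvalues: λₙ = 1.3n²π²/0.6².
First three modes:
  n=1: λ₁ = 1.3π²/0.6² ≈ 35.64
  n=2: λ₂ = 5.2π²/0.6² ≈ 142.561 (4× faster decay)
  n=3: λ₃ = 11.7π²/0.6² ≈ 320.762 (9× faster decay)
As t → ∞, higher modes decay exponentially faster. The n=1 mode dominates: φ ~ c₁ sin(πx/0.6) e^{-λ₁t}.
Decay rate: λ₁ = 1.3π²/0.6² ≈ 35.64.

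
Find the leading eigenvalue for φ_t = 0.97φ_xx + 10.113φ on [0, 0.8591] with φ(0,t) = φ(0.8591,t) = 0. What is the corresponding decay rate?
Eigenvalues: λₙ = 0.97n²π²/0.8591² - 10.113.
First three modes:
  n=1: λ₁ = 0.97π²/0.8591² - 10.113 ≈ 2.858
  n=2: λ₂ = 3.88π²/0.8591² - 10.113 ≈ 41.772
  n=3: λ₃ = 8.73π²/0.8591² - 10.113 ≈ 106.629
Since 0.97π²/0.8591² ≈ 12.971 > 10.113, all λₙ > 0.
The n=1 mode decays slowest → dominates as t → ∞.
Asymptotic: φ ~ c₁ sin(πx/0.8591) e^{-λ₁t} with decay rate λ₁ ≈ 2.858.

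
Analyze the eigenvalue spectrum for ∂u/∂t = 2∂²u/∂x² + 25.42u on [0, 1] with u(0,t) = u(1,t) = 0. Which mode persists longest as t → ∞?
Eigenvalues: λₙ = 2n²π²/1² - 25.42.
First three modes:
  n=1: λ₁ = 2π² - 25.42 ≈ -5.681
  n=2: λ₂ = 8π² - 25.42 ≈ 53.537
  n=3: λ₃ = 18π² - 25.42 ≈ 152.233
Since 2π² ≈ 19.739 < 25.42, λ₁ < 0.
The n=1 mode grows fastest (−λₙ is largest for n=1) → dominates.
Asymptotic: u ~ c₁ sin(πx/1) e^{5.681t} (exponential growth at rate −λ₁ ≈ 5.681).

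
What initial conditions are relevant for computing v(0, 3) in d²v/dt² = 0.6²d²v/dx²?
Domain of dependence: [-1.8, 1.8]. Signals travel at speed 0.6, so data within |x - 0| ≤ 0.6·3 = 1.8 can reach the point.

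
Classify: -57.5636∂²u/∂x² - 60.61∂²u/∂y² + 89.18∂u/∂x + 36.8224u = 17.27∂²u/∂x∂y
Rewriting in standard form: -57.5636∂²u/∂x² - 17.27∂²u/∂x∂y - 60.61∂²u/∂y² + 89.18∂u/∂x + 36.8224u = 0. Elliptic (discriminant = -13657.466284).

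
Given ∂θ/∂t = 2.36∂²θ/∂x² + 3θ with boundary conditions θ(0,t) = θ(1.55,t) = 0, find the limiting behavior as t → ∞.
θ → 0. Diffusion dominates reaction (r=3 < κπ²/L²≈9.7); solution decays.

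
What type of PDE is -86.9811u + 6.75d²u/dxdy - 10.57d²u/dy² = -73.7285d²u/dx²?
Rewriting in standard form: 73.7285d²u/dx² + 6.75d²u/dxdy - 10.57d²u/dy² - 86.9811u = 0. With A = 73.7285, B = 6.75, C = -10.57, the discriminant is 3162.80348. This is a hyperbolic PDE.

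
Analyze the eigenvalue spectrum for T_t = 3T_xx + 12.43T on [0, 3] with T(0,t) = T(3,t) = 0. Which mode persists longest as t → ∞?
Eigenvalues: λₙ = 3n²π²/3² - 12.43.
First three modes:
  n=1: λ₁ = 3π²/3² - 12.43 ≈ -9.14
  n=2: λ₂ = 12π²/3² - 12.43 ≈ 0.729
  n=3: λ₃ = 27π²/3² - 12.43 ≈ 17.179
Since 3π²/3² ≈ 3.29 < 12.43, λ₁ < 0.
The n=1 mode grows fastest (−λₙ is largest for n=1) → dominates.
Asymptotic: T ~ c₁ sin(πx/3) e^{9.14t} (exponential growth at rate −λ₁ ≈ 9.14).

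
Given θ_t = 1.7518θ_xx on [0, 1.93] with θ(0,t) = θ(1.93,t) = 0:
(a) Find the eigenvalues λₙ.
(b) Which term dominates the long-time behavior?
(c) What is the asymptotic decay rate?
Eigenvalues: λₙ = 1.7518n²π²/1.93².
First three modes:
  n=1: λ₁ = 1.7518π²/1.93² ≈ 4.642
  n=2: λ₂ = 7.0072π²/1.93² ≈ 18.566 (4× faster decay)
  n=3: λ₃ = 15.7662π²/1.93² ≈ 41.775 (9× faster decay)
As t → ∞, higher modes decay exponentially faster. The n=1 mode dominates: θ ~ c₁ sin(πx/1.93) e^{-λ₁t}.
Decay rate: λ₁ = 1.7518π²/1.93² ≈ 4.642.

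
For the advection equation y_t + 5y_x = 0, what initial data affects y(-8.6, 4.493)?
A single point: x = -31.065. The characteristic through (-8.6, 4.493) is x - 5t = const, so x = -8.6 - 5·4.493 = -31.065.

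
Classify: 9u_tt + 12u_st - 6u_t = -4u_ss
Rewriting in standard form: 4u_ss + 12u_st + 9u_tt - 6u_t = 0. Parabolic (discriminant = 0).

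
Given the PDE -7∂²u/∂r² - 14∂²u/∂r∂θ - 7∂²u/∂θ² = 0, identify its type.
The second-order coefficients are A = -7, B = -14, C = -7. Since B² - 4AC = 0 = 0, this is a parabolic PDE.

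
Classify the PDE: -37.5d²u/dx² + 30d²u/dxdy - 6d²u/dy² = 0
A = -37.5, B = 30, C = -6. Discriminant B² - 4AC = 0. Since 0 = 0, parabolic.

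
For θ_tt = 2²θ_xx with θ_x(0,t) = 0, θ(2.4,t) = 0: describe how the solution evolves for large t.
θ oscillates (no decay). Energy is conserved; the solution oscillates indefinitely as standing waves.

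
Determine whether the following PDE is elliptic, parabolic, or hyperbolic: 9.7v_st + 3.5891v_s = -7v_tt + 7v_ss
Rewriting in standard form: -7v_ss + 9.7v_st + 7v_tt + 3.5891v_s = 0. Coefficients: A = -7, B = 9.7, C = 7. B² - 4AC = 290.09, which is positive, so the equation is hyperbolic.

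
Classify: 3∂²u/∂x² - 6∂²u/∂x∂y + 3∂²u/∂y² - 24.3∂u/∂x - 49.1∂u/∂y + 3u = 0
Parabolic (discriminant = 0).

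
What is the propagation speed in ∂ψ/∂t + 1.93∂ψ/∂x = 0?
Speed = 1.93. Information travels along x - 1.93t = const (rightward).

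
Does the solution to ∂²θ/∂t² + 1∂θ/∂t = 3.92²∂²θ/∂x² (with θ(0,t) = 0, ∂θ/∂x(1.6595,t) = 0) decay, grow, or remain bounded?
θ → 0. Damping (γ=1) dissipates energy; oscillations decay exponentially.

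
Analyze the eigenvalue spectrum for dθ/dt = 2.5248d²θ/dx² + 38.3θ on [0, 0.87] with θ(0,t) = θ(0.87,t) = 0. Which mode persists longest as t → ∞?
Eigenvalues: λₙ = 2.5248n²π²/0.87² - 38.3.
First three modes:
  n=1: λ₁ = 2.5248π²/0.87² - 38.3 ≈ -5.378
  n=2: λ₂ = 10.0992π²/0.87² - 38.3 ≈ 93.389
  n=3: λ₃ = 22.7232π²/0.87² - 38.3 ≈ 257.999
Since 2.5248π²/0.87² ≈ 32.922 < 38.3, λ₁ < 0.
The n=1 mode grows fastest (−λₙ is largest for n=1) → dominates.
Asymptotic: θ ~ c₁ sin(πx/0.87) e^{5.378t} (exponential growth at rate −λ₁ ≈ 5.378).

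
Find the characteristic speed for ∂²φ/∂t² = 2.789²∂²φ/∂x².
Speed = 2.789. Information travels along characteristics x = x₀ ± 2.789t.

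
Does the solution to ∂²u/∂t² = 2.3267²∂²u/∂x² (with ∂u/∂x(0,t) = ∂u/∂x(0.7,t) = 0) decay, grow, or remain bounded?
u oscillates about a mean that drifts linearly in t (generically unbounded; no decay). There is no damping, so the nonconstant modes persist as standing waves (energy conserved, no decay). But with Neumann conditions at both ends the constant mode has eigenvalue 0: the spatial mean M(t) of u satisfies M'' = 0, so M(t) = M(0) + M'(0)·t. Unless the initial velocity has zero mean (∫u_t(x,0)dx = 0), the solution grows linearly in t (unbounded, though not exponentially); if it does have zero mean, the solution stays bounded and simply oscillates.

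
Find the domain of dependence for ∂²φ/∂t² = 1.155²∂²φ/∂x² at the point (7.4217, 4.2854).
Domain of dependence: [2.472063, 12.371337]. Signals travel at speed 1.155, so data within |x - 7.4217| ≤ 1.155·4.2854 = 4.949637 can reach the point.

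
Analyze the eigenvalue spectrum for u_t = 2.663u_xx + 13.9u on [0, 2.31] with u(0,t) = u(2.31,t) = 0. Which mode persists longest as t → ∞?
Eigenvalues: λₙ = 2.663n²π²/2.31² - 13.9.
First three modes:
  n=1: λ₁ = 2.663π²/2.31² - 13.9 ≈ -8.975
  n=2: λ₂ = 10.652π²/2.31² - 13.9 ≈ 5.802
  n=3: λ₃ = 23.967π²/2.31² - 13.9 ≈ 30.429
Since 2.663π²/2.31² ≈ 4.925 < 13.9, λ₁ < 0.
The n=1 mode grows fastest (−λₙ is largest for n=1) → dominates.
Asymptotic: u ~ c₁ sin(πx/2.31) e^{8.975t} (exponential growth at rate −λ₁ ≈ 8.975).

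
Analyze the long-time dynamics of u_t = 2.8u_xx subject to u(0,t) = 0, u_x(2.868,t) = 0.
Long-time behavior: u → 0. Heat escapes through the Dirichlet boundary.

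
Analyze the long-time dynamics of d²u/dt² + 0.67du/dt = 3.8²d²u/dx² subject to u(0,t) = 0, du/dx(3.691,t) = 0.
Long-time behavior: u → 0. Damping (γ=0.67) dissipates energy; oscillations decay exponentially.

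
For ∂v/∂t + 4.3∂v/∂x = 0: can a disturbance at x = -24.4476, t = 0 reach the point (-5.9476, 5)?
No. Only data at x = -27.4476 affects (-5.9476, 5). Advection has one-way propagation along characteristics.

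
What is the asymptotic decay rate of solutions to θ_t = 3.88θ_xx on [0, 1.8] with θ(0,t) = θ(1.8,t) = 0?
Eigenvalues: λₙ = 3.88n²π²/1.8².
First three modes:
  n=1: λ₁ = 3.88π²/1.8² ≈ 11.819
  n=2: λ₂ = 15.52π²/1.8² ≈ 47.277 (4× faster decay)
  n=3: λ₃ = 34.92π²/1.8² ≈ 106.372 (9× faster decay)
As t → ∞, higher modes decay exponentially faster. The n=1 mode dominates: θ ~ c₁ sin(πx/1.8) e^{-λ₁t}.
Decay rate: λ₁ = 3.88π²/1.8² ≈ 11.819.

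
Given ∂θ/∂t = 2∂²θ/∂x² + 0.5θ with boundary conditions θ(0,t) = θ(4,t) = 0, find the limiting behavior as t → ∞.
θ → 0. Diffusion dominates reaction (r=0.5 < κπ²/L²≈1.23); solution decays.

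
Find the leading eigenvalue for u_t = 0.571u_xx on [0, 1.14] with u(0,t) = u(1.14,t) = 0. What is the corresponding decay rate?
Eigenvalues: λₙ = 0.571n²π²/1.14².
First three modes:
  n=1: λ₁ = 0.571π²/1.14² ≈ 4.336
  n=2: λ₂ = 2.284π²/1.14² ≈ 17.345 (4× faster decay)
  n=3: λ₃ = 5.139π²/1.14² ≈ 39.027 (9× faster decay)
As t → ∞, higher modes decay exponentially faster. The n=1 mode dominates: u ~ c₁ sin(πx/1.14) e^{-λ₁t}.
Decay rate: λ₁ = 0.571π²/1.14² ≈ 4.336.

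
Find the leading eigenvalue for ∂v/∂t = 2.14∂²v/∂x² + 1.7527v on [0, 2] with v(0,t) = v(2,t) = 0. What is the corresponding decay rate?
Eigenvalues: λₙ = 2.14n²π²/2² - 1.7527.
First three modes:
  n=1: λ₁ = 2.14π²/2² - 1.7527 ≈ 3.528
  n=2: λ₂ = 8.56π²/2² - 1.7527 ≈ 19.368
  n=3: λ₃ = 19.26π²/2² - 1.7527 ≈ 45.769
Since 2.14π²/2² ≈ 5.28 > 1.7527, all λₙ > 0.
The n=1 mode decays slowest → dominates as t → ∞.
Asymptotic: v ~ c₁ sin(πx/2) e^{-λ₁t} with decay rate λ₁ ≈ 3.528.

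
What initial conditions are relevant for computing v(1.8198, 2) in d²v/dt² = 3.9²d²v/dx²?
Domain of dependence: [-5.9802, 9.6198]. Signals travel at speed 3.9, so data within |x - 1.8198| ≤ 3.9·2 = 7.8 can reach the point.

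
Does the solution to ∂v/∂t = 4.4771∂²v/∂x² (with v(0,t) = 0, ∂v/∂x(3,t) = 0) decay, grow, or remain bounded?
v → 0. Heat escapes through the Dirichlet boundary.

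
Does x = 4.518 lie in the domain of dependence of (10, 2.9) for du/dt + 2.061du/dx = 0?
No. Only data at x = 4.0231 affects (10, 2.9). Advection has one-way propagation along characteristics.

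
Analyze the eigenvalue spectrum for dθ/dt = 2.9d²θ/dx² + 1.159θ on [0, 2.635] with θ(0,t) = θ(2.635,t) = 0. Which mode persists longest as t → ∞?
Eigenvalues: λₙ = 2.9n²π²/2.635² - 1.159.
First three modes:
  n=1: λ₁ = 2.9π²/2.635² - 1.159 ≈ 2.963
  n=2: λ₂ = 11.6π²/2.635² - 1.159 ≈ 15.33
  n=3: λ₃ = 26.1π²/2.635² - 1.159 ≈ 35.941
Since 2.9π²/2.635² ≈ 4.122 > 1.159, all λₙ > 0.
The n=1 mode decays slowest → dominates as t → ∞.
Asymptotic: θ ~ c₁ sin(πx/2.635) e^{-λ₁t} with decay rate λ₁ ≈ 2.963.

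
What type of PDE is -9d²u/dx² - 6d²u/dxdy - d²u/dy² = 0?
With A = -9, B = -6, C = -1, the discriminant is 0. This is a parabolic PDE.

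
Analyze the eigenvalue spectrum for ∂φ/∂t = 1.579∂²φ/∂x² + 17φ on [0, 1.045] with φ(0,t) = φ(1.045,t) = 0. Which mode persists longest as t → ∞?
Eigenvalues: λₙ = 1.579n²π²/1.045² - 17.
First three modes:
  n=1: λ₁ = 1.579π²/1.045² - 17 ≈ -2.729
  n=2: λ₂ = 6.316π²/1.045² - 17 ≈ 40.083
  n=3: λ₃ = 14.211π²/1.045² - 17 ≈ 111.437
Since 1.579π²/1.045² ≈ 14.271 < 17, λ₁ < 0.
The n=1 mode grows fastest (−λₙ is largest for n=1) → dominates.
Asymptotic: φ ~ c₁ sin(πx/1.045) e^{2.729t} (exponential growth at rate −λ₁ ≈ 2.729).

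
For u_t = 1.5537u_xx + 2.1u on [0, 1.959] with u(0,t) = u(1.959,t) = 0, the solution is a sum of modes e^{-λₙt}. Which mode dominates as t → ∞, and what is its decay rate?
Eigenvalues: λₙ = 1.5537n²π²/1.959² - 2.1.
First three modes:
  n=1: λ₁ = 1.5537π²/1.959² - 2.1 ≈ 1.896
  n=2: λ₂ = 6.2148π²/1.959² - 2.1 ≈ 13.883
  n=3: λ₃ = 13.9833π²/1.959² - 2.1 ≈ 33.862
Since 1.5537π²/1.959² ≈ 3.996 > 2.1, all λₙ > 0.
The n=1 mode decays slowest → dominates as t → ∞.
Asymptotic: u ~ c₁ sin(πx/1.959) e^{-λ₁t} with decay rate λ₁ ≈ 1.896.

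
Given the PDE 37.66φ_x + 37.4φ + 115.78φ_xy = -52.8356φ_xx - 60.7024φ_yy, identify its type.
Rewriting in standard form: 52.8356φ_xx + 115.78φ_xy + 60.7024φ_yy + 37.66φ_x + 37.4φ = 0. The second-order coefficients are A = 52.8356, B = 115.78, C = 60.7024. Since B² - 4AC = 576.01749824 > 0, this is a hyperbolic PDE.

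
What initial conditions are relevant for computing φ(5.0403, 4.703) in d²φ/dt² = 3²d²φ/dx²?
Domain of dependence: [-9.0687, 19.1493]. Signals travel at speed 3, so data within |x - 5.0403| ≤ 3·4.703 = 14.109 can reach the point.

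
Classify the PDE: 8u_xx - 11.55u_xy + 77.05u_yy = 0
A = 8, B = -11.55, C = 77.05. Discriminant B² - 4AC = -2332.1975. Since -2332.1975 < 0, elliptic.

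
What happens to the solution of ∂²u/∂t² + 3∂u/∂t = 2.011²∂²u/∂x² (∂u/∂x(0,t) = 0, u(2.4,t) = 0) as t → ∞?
u → 0. Damping (γ=3) dissipates energy; oscillations decay exponentially.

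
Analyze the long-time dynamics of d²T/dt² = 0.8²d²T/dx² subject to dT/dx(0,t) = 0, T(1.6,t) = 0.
Long-time behavior: T oscillates (no decay). Energy is conserved; the solution oscillates indefinitely as standing waves.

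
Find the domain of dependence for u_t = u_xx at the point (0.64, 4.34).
The entire real line. The heat equation has infinite propagation speed: any initial disturbance instantly affects all points (though exponentially small far away).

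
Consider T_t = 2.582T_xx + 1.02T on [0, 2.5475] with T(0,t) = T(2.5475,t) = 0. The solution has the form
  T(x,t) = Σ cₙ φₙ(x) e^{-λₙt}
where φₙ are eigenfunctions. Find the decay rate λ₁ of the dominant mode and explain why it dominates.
Eigenvalues: λₙ = 2.582n²π²/2.5475² - 1.02.
First three modes:
  n=1: λ₁ = 2.582π²/2.5475² - 1.02 ≈ 2.907
  n=2: λ₂ = 10.328π²/2.5475² - 1.02 ≈ 14.687
  n=3: λ₃ = 23.238π²/2.5475² - 1.02 ≈ 34.32
Since 2.582π²/2.5475² ≈ 3.927 > 1.02, all λₙ > 0.
The n=1 mode decays slowest → dominates as t → ∞.
Asymptotic: T ~ c₁ sin(πx/2.5475) e^{-λ₁t} with decay rate λ₁ ≈ 2.907.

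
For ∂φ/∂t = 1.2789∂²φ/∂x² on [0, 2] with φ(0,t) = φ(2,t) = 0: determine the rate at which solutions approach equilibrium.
Eigenvalues: λₙ = 1.2789n²π²/2².
First three modes:
  n=1: λ₁ = 1.2789π²/2² ≈ 3.156
  n=2: λ₂ = 5.1156π²/2² ≈ 12.622 (4× faster decay)
  n=3: λ₃ = 11.5101π²/2² ≈ 28.4 (9× faster decay)
As t → ∞, higher modes decay exponentially faster. The n=1 mode dominates: φ ~ c₁ sin(πx/2) e^{-λ₁t}.
Decay rate: λ₁ = 1.2789π²/2² ≈ 3.156.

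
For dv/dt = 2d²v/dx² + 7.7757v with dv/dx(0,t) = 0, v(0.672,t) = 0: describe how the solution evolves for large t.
v → 0. Diffusion dominates reaction (r=7.7757 < κπ²/(4L²)≈10.93); solution decays.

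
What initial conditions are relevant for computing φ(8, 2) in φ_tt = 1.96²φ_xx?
Domain of dependence: [4.08, 11.92]. Signals travel at speed 1.96, so data within |x - 8| ≤ 1.96·2 = 3.92 can reach the point.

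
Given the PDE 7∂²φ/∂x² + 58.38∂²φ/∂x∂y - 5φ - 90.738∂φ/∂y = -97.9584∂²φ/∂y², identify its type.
Rewriting in standard form: 7∂²φ/∂x² + 58.38∂²φ/∂x∂y + 97.9584∂²φ/∂y² - 90.738∂φ/∂y - 5φ = 0. The second-order coefficients are A = 7, B = 58.38, C = 97.9584. Since B² - 4AC = 665.3892 > 0, this is a hyperbolic PDE.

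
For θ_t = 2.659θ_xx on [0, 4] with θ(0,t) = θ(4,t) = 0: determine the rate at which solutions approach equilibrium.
Eigenvalues: λₙ = 2.659n²π²/4².
First three modes:
  n=1: λ₁ = 2.659π²/4² ≈ 1.64
  n=2: λ₂ = 10.636π²/4² ≈ 6.561 (4× faster decay)
  n=3: λ₃ = 23.931π²/4² ≈ 14.762 (9× faster decay)
As t → ∞, higher modes decay exponentially faster. The n=1 mode dominates: θ ~ c₁ sin(πx/4) e^{-λ₁t}.
Decay rate: λ₁ = 2.659π²/4² ≈ 1.64.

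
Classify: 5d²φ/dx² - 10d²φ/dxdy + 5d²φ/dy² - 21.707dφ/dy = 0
Parabolic (discriminant = 0).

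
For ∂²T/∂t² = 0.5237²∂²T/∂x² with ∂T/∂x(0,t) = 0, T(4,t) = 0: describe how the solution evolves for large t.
T oscillates (no decay). Energy is conserved; the solution oscillates indefinitely as standing waves.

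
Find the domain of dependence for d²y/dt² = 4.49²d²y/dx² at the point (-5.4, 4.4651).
Domain of dependence: [-25.448299, 14.648299]. Signals travel at speed 4.49, so data within |x - -5.4| ≤ 4.49·4.4651 = 20.048299 can reach the point.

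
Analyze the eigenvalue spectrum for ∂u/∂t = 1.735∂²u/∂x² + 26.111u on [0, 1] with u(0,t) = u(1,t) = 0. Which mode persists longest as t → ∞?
Eigenvalues: λₙ = 1.735n²π²/1² - 26.111.
First three modes:
  n=1: λ₁ = 1.735π² - 26.111 ≈ -8.987
  n=2: λ₂ = 6.94π² - 26.111 ≈ 42.384
  n=3: λ₃ = 15.615π² - 26.111 ≈ 128.003
Since 1.735π² ≈ 17.124 < 26.111, λ₁ < 0.
The n=1 mode grows fastest (−λₙ is largest for n=1) → dominates.
Asymptotic: u ~ c₁ sin(πx/1) e^{8.987t} (exponential growth at rate −λ₁ ≈ 8.987).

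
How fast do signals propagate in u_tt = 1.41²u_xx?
Speed = 1.41. Information travels along characteristics x = x₀ ± 1.41t.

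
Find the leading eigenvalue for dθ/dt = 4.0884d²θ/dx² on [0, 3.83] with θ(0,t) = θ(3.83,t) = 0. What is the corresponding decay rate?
Eigenvalues: λₙ = 4.0884n²π²/3.83².
First three modes:
  n=1: λ₁ = 4.0884π²/3.83² ≈ 2.751
  n=2: λ₂ = 16.3536π²/3.83² ≈ 11.003 (4× faster decay)
  n=3: λ₃ = 36.7956π²/3.83² ≈ 24.757 (9× faster decay)
As t → ∞, higher modes decay exponentially faster. The n=1 mode dominates: θ ~ c₁ sin(πx/3.83) e^{-λ₁t}.
Decay rate: λ₁ = 4.0884π²/3.83² ≈ 2.751.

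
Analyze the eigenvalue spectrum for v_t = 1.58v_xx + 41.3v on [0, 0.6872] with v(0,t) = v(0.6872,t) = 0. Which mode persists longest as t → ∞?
Eigenvalues: λₙ = 1.58n²π²/0.6872² - 41.3.
First three modes:
  n=1: λ₁ = 1.58π²/0.6872² - 41.3 ≈ -8.279
  n=2: λ₂ = 6.32π²/0.6872² - 41.3 ≈ 90.784
  n=3: λ₃ = 14.22π²/0.6872² - 41.3 ≈ 255.889
Since 1.58π²/0.6872² ≈ 33.021 < 41.3, λ₁ < 0.
The n=1 mode grows fastest (−λₙ is largest for n=1) → dominates.
Asymptotic: v ~ c₁ sin(πx/0.6872) e^{8.279t} (exponential growth at rate −λ₁ ≈ 8.279).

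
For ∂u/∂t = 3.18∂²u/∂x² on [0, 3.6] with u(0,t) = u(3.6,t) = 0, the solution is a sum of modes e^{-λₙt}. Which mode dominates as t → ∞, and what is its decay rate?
Eigenvalues: λₙ = 3.18n²π²/3.6².
First three modes:
  n=1: λ₁ = 3.18π²/3.6² ≈ 2.422
  n=2: λ₂ = 12.72π²/3.6² ≈ 9.687 (4× faster decay)
  n=3: λ₃ = 28.62π²/3.6² ≈ 21.795 (9× faster decay)
As t → ∞, higher modes decay exponentially faster. The n=1 mode dominates: u ~ c₁ sin(πx/3.6) e^{-λ₁t}.
Decay rate: λ₁ = 3.18π²/3.6² ≈ 2.422.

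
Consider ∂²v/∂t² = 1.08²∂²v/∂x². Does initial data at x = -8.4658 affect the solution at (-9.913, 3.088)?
Yes. The domain of dependence is [-13.24804, -6.57796], and -8.4658 ∈ [-13.24804, -6.57796].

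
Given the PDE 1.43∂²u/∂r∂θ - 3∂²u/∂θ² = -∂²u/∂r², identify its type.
Rewriting in standard form: ∂²u/∂r² + 1.43∂²u/∂r∂θ - 3∂²u/∂θ² = 0. The second-order coefficients are A = 1, B = 1.43, C = -3. Since B² - 4AC = 14.0449 > 0, this is a hyperbolic PDE.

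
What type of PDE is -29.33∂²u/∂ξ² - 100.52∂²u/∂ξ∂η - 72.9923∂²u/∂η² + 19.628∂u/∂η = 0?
With A = -29.33, B = -100.52, C = -72.9923, the discriminant is 1540.813764. This is a hyperbolic PDE.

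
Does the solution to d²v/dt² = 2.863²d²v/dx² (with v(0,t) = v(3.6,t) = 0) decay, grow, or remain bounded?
v oscillates (no decay). Energy is conserved; the solution oscillates indefinitely as standing waves.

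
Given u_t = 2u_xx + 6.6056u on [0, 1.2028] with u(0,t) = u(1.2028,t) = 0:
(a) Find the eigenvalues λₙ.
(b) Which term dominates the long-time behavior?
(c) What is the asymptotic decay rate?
Eigenvalues: λₙ = 2n²π²/1.2028² - 6.6056.
First three modes:
  n=1: λ₁ = 2π²/1.2028² - 6.6056 ≈ 7.038
  n=2: λ₂ = 8π²/1.2028² - 6.6056 ≈ 47.971
  n=3: λ₃ = 18π²/1.2028² - 6.6056 ≈ 116.191
Since 2π²/1.2028² ≈ 13.644 > 6.6056, all λₙ > 0.
The n=1 mode decays slowest → dominates as t → ∞.
Asymptotic: u ~ c₁ sin(πx/1.2028) e^{-λ₁t} with decay rate λ₁ ≈ 7.038.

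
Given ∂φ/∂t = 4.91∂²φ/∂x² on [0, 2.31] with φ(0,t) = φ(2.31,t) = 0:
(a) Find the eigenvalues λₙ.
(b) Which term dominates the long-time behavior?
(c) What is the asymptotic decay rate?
Eigenvalues: λₙ = 4.91n²π²/2.31².
First three modes:
  n=1: λ₁ = 4.91π²/2.31² ≈ 9.081
  n=2: λ₂ = 19.64π²/2.31² ≈ 36.326 (4× faster decay)
  n=3: λ₃ = 44.19π²/2.31² ≈ 81.733 (9× faster decay)
As t → ∞, higher modes decay exponentially faster. The n=1 mode dominates: φ ~ c₁ sin(πx/2.31) e^{-λ₁t}.
Decay rate: λ₁ = 4.91π²/2.31² ≈ 9.081.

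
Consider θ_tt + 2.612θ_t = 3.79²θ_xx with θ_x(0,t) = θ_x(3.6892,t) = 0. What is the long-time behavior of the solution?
As t → ∞, θ → constant (steady state). Damping (γ=2.612) dissipates the nonconstant modes; with Neumann BCs the spatial average obeys M''+γM'=0 and tends to a finite limit.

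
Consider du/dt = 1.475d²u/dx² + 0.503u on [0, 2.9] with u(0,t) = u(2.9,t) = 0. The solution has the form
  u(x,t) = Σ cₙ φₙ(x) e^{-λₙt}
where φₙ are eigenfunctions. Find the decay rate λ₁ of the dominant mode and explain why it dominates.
Eigenvalues: λₙ = 1.475n²π²/2.9² - 0.503.
First three modes:
  n=1: λ₁ = 1.475π²/2.9² - 0.503 ≈ 1.228
  n=2: λ₂ = 5.9π²/2.9² - 0.503 ≈ 6.421
  n=3: λ₃ = 13.275π²/2.9² - 0.503 ≈ 15.076
Since 1.475π²/2.9² ≈ 1.731 > 0.503, all λₙ > 0.
The n=1 mode decays slowest → dominates as t → ∞.
Asymptotic: u ~ c₁ sin(πx/2.9) e^{-λ₁t} with decay rate λ₁ ≈ 1.228.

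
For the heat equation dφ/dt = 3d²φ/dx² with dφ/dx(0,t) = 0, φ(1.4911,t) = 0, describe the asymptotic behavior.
φ → 0. Heat escapes through the Dirichlet boundary.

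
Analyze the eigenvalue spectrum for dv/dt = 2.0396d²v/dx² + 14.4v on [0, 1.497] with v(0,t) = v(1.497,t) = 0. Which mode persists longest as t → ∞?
Eigenvalues: λₙ = 2.0396n²π²/1.497² - 14.4.
First three modes:
  n=1: λ₁ = 2.0396π²/1.497² - 14.4 ≈ -5.417
  n=2: λ₂ = 8.1584π²/1.497² - 14.4 ≈ 21.53
  n=3: λ₃ = 18.3564π²/1.497² - 14.4 ≈ 66.443
Since 2.0396π²/1.497² ≈ 8.983 < 14.4, λ₁ < 0.
The n=1 mode grows fastest (−λₙ is largest for n=1) → dominates.
Asymptotic: v ~ c₁ sin(πx/1.497) e^{5.417t} (exponential growth at rate −λ₁ ≈ 5.417).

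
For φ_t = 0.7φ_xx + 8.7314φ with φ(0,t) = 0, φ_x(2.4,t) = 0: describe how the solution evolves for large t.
φ grows unboundedly. Reaction dominates diffusion (r=8.7314 > κπ²/(4L²)≈0.3); solution grows exponentially.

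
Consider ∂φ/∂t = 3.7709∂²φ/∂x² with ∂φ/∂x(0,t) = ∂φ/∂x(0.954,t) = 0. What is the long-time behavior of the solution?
As t → ∞, φ → constant (steady state). Heat is conserved (no flux at boundaries); solution approaches the spatial average.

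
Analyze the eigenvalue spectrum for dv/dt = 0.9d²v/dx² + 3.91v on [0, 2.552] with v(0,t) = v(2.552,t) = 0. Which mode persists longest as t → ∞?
Eigenvalues: λₙ = 0.9n²π²/2.552² - 3.91.
First three modes:
  n=1: λ₁ = 0.9π²/2.552² - 3.91 ≈ -2.546
  n=2: λ₂ = 3.6π²/2.552² - 3.91 ≈ 1.546
  n=3: λ₃ = 8.1π²/2.552² - 3.91 ≈ 8.365
Since 0.9π²/2.552² ≈ 1.364 < 3.91, λ₁ < 0.
The n=1 mode grows fastest (−λₙ is largest for n=1) → dominates.
Asymptotic: v ~ c₁ sin(πx/2.552) e^{2.546t} (exponential growth at rate −λ₁ ≈ 2.546).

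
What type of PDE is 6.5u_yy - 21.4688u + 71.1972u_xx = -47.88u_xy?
Rewriting in standard form: 71.1972u_xx + 47.88u_xy + 6.5u_yy - 21.4688u = 0. With A = 71.1972, B = 47.88, C = 6.5, the discriminant is 441.3672. This is a hyperbolic PDE.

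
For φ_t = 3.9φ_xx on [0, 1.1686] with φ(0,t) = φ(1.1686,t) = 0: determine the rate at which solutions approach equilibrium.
Eigenvalues: λₙ = 3.9n²π²/1.1686².
First three modes:
  n=1: λ₁ = 3.9π²/1.1686² ≈ 28.186
  n=2: λ₂ = 15.6π²/1.1686² ≈ 112.744 (4× faster decay)
  n=3: λ₃ = 35.1π²/1.1686² ≈ 253.673 (9× faster decay)
As t → ∞, higher modes decay exponentially faster. The n=1 mode dominates: φ ~ c₁ sin(πx/1.1686) e^{-λ₁t}.
Decay rate: λ₁ = 3.9π²/1.1686² ≈ 28.186.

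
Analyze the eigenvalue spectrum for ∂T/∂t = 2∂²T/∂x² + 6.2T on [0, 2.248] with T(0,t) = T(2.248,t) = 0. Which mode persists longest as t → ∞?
Eigenvalues: λₙ = 2n²π²/2.248² - 6.2.
First three modes:
  n=1: λ₁ = 2π²/2.248² - 6.2 ≈ -2.294
  n=2: λ₂ = 8π²/2.248² - 6.2 ≈ 9.424
  n=3: λ₃ = 18π²/2.248² - 6.2 ≈ 28.954
Since 2π²/2.248² ≈ 3.906 < 6.2, λ₁ < 0.
The n=1 mode grows fastest (−λₙ is largest for n=1) → dominates.
Asymptotic: T ~ c₁ sin(πx/2.248) e^{2.294t} (exponential growth at rate −λ₁ ≈ 2.294).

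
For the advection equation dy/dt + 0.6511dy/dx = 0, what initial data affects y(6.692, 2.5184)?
A single point: x = 5.05226976. The characteristic through (6.692, 2.5184) is x - 0.6511t = const, so x = 6.692 - 0.6511·2.5184 = 5.05226976.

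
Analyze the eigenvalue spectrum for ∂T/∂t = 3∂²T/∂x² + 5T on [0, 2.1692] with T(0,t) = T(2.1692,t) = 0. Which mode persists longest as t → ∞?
Eigenvalues: λₙ = 3n²π²/2.1692² - 5.
First three modes:
  n=1: λ₁ = 3π²/2.1692² - 5 ≈ 1.292
  n=2: λ₂ = 12π²/2.1692² - 5 ≈ 20.17
  n=3: λ₃ = 27π²/2.1692² - 5 ≈ 51.632
Since 3π²/2.1692² ≈ 6.292 > 5, all λₙ > 0.
The n=1 mode decays slowest → dominates as t → ∞.
Asymptotic: T ~ c₁ sin(πx/2.1692) e^{-λ₁t} with decay rate λ₁ ≈ 1.292.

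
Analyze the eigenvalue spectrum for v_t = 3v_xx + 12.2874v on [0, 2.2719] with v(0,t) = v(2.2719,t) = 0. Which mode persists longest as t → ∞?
Eigenvalues: λₙ = 3n²π²/2.2719² - 12.2874.
First three modes:
  n=1: λ₁ = 3π²/2.2719² - 12.2874 ≈ -6.551
  n=2: λ₂ = 12π²/2.2719² - 12.2874 ≈ 10.658
  n=3: λ₃ = 27π²/2.2719² - 12.2874 ≈ 39.341
Since 3π²/2.2719² ≈ 5.736 < 12.2874, λ₁ < 0.
The n=1 mode grows fastest (−λₙ is largest for n=1) → dominates.
Asymptotic: v ~ c₁ sin(πx/2.2719) e^{6.551t} (exponential growth at rate −λ₁ ≈ 6.551).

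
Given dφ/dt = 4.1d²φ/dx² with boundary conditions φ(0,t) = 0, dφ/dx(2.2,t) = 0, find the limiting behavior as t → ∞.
φ → 0. Heat escapes through the Dirichlet boundary.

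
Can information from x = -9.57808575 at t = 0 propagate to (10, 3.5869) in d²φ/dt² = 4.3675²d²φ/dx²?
No. The domain of dependence is [-5.66578575, 25.66578575], and -9.57808575 is outside this interval.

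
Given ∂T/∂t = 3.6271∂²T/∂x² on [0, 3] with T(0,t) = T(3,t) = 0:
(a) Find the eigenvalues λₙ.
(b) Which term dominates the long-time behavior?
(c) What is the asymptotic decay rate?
Eigenvalues: λₙ = 3.6271n²π²/3².
First three modes:
  n=1: λ₁ = 3.6271π²/3² ≈ 3.978
  n=2: λ₂ = 14.5084π²/3² ≈ 15.91 (4× faster decay)
  n=3: λ₃ = 32.6439π²/3² ≈ 35.798 (9× faster decay)
As t → ∞, higher modes decay exponentially faster. The n=1 mode dominates: T ~ c₁ sin(πx/3) e^{-λ₁t}.
Decay rate: λ₁ = 3.6271π²/3² ≈ 3.978.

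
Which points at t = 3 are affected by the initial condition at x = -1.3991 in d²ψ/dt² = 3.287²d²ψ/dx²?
Domain of influence: [-11.2601, 8.4619]. Data at x = -1.3991 spreads outward at speed 3.287.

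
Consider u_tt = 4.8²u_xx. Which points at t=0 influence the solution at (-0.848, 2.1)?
Domain of dependence: [-10.928, 9.232]. Signals travel at speed 4.8, so data within |x - -0.848| ≤ 4.8·2.1 = 10.08 can reach the point.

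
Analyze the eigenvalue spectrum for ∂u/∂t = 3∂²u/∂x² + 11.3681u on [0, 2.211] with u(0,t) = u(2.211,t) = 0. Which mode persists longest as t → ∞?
Eigenvalues: λₙ = 3n²π²/2.211² - 11.3681.
First three modes:
  n=1: λ₁ = 3π²/2.211² - 11.3681 ≈ -5.311
  n=2: λ₂ = 12π²/2.211² - 11.3681 ≈ 12.859
  n=3: λ₃ = 27π²/2.211² - 11.3681 ≈ 43.143
Since 3π²/2.211² ≈ 6.057 < 11.3681, λ₁ < 0.
The n=1 mode grows fastest (−λₙ is largest for n=1) → dominates.
Asymptotic: u ~ c₁ sin(πx/2.211) e^{5.311t} (exponential growth at rate −λ₁ ≈ 5.311).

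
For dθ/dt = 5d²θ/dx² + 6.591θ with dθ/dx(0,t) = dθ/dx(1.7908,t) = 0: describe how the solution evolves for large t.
θ grows unboundedly. With Neumann BCs the constant mode has diffusion eigenvalue 0, so any r > 0 makes it grow like e^(6.591t); solution grows exponentially.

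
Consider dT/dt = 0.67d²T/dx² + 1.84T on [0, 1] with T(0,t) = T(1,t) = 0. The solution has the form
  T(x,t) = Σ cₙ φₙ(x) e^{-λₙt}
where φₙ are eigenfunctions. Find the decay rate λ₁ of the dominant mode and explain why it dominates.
Eigenvalues: λₙ = 0.67n²π²/1² - 1.84.
First three modes:
  n=1: λ₁ = 0.67π² - 1.84 ≈ 4.773
  n=2: λ₂ = 2.68π² - 1.84 ≈ 24.611
  n=3: λ₃ = 6.03π² - 1.84 ≈ 57.674
Since 0.67π² ≈ 6.613 > 1.84, all λₙ > 0.
The n=1 mode decays slowest → dominates as t → ∞.
Asymptotic: T ~ c₁ sin(πx/1) e^{-λ₁t} with decay rate λ₁ ≈ 4.773.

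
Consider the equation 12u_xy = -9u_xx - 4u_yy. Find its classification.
Rewriting in standard form: 9u_xx + 12u_xy + 4u_yy = 0. Parabolic. (A = 9, B = 12, C = 4 gives B² - 4AC = 0.)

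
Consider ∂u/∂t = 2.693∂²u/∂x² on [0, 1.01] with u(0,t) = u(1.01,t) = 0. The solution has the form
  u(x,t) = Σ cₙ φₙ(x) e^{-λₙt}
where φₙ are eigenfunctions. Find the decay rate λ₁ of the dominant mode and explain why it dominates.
Eigenvalues: λₙ = 2.693n²π²/1.01².
First three modes:
  n=1: λ₁ = 2.693π²/1.01² ≈ 26.055
  n=2: λ₂ = 10.772π²/1.01² ≈ 104.221 (4× faster decay)
  n=3: λ₃ = 24.237π²/1.01² ≈ 234.496 (9× faster decay)
As t → ∞, higher modes decay exponentially faster. The n=1 mode dominates: u ~ c₁ sin(πx/1.01) e^{-λ₁t}.
Decay rate: λ₁ = 2.693π²/1.01² ≈ 26.055.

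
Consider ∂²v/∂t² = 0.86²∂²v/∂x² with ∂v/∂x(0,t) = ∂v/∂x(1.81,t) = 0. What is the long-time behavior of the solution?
As t → ∞, v oscillates about a mean that drifts linearly in t (generically unbounded; no decay). There is no damping, so the nonconstant modes persist as standing waves (energy conserved, no decay). But with Neumann conditions at both ends the constant mode has eigenvalue 0: the spatial mean M(t) of v satisfies M'' = 0, so M(t) = M(0) + M'(0)·t. Unless the initial velocity has zero mean (∫v_t(x,0)dx = 0), the solution grows linearly in t (unbounded, though not exponentially); if it does have zero mean, the solution stays bounded and simply oscillates.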